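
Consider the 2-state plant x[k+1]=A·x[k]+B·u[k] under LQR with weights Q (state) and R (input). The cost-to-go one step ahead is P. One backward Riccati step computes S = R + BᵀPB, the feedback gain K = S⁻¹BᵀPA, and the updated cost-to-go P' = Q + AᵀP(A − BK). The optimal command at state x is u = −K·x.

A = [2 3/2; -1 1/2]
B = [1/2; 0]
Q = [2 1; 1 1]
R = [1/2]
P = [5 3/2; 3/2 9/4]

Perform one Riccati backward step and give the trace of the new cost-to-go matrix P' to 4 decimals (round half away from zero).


13.2679

BᵀP = [2.5000 0.7500]
S = R + BᵀPB = [1/2] + [1.2500] = [1.7500]
BᵀPA = [4.2500 4.1250]
K = S⁻¹·BᵀPA = [2.4286 2.3571]
A−BK = [0.7857 0.3214; -1.0000 0.5000]
AᵀP(A−BK) = [5.9286 3.1071; 3.1071 4.3393]
P' = Q + AᵀP(A−BK) = [7.9286 4.1071; 4.1071 5.3393]
tr(P') = 13.2679


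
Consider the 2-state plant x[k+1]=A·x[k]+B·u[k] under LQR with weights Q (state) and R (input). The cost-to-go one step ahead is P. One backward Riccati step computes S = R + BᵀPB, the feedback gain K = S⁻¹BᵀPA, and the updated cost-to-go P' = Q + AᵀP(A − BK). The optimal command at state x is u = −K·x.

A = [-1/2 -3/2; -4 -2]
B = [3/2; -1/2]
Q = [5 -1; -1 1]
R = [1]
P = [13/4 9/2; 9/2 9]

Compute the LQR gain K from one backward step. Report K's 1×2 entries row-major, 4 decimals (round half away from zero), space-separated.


-2.7049 -2.2131

BᵀP = [2.6250 2.2500]
S = R + BᵀPB = [1] + [2.8125] = [3.8125]
BᵀPA = [-10.3125 -8.4375]
K = S⁻¹·BᵀPA = [-2.7049 -2.2131]
A−BK = [3.5574 1.8197; -5.3525 -3.1066]
AᵀP(A−BK) = [134.9180 83.1148; 83.1148 51.6393]
P' = Q + AᵀP(A−BK) = [139.9180 82.1148; 82.1148 52.6393]
tr(P') = 192.5574


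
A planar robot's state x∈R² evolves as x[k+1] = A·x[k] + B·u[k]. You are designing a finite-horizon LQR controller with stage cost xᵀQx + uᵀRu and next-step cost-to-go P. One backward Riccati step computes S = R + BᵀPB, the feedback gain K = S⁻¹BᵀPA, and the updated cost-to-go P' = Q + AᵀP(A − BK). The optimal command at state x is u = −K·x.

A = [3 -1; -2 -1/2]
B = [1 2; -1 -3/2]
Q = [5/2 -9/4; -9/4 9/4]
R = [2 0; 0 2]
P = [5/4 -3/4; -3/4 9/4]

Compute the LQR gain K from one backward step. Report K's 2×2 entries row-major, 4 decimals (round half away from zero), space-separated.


0.5365 0.0415 0.9700 -0.0930

BᵀP = [2.0000 -3.0000; 3.6250 -4.8750]
S = R + BᵀPB = [2 0; 0 2] + [5.0000 8.5000; 8.5000 14.5625] = [7.0000 8.5000; 8.5000 16.5625]
BᵀPA = [12.0000 -0.5000; 20.6250 -1.1875]
K = S⁻¹·BᵀPA = [0.5365 0.0415; 0.9700 -0.0930]
A−BK = [0.5236 -0.8555; -0.0086 -0.5980]
AᵀP(A−BK) = [2.8069 -0.4549; -0.4549 0.9728]
P' = Q + AᵀP(A−BK) = [5.3069 -2.7049; -2.7049 3.2228]
tr(P') = 8.5297


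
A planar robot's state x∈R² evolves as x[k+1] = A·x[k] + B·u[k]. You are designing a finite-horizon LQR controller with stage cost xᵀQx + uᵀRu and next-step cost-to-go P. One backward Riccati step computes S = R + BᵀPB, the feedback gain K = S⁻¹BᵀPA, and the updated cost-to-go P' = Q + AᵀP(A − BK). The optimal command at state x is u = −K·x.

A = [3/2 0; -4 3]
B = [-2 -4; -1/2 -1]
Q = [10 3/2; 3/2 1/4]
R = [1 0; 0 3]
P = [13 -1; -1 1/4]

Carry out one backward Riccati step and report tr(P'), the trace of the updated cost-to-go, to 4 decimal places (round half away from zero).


BᵀP = [-25.5000 1.8750; -51.0000 3.7500]
S = R + BᵀPB = [1 0; 0 3] + [50.0625 100.1250; 100.1250 200.2500] = [51.0625 100.1250; 100.1250 203.2500]
BᵀPA = [-45.7500 5.6250; -91.5000 11.2500]
K = S⁻¹·BᵀPA = [-0.3883 0.0477; -0.2589 0.0318]
A−BK = [-0.3122 0.2228; -4.4531 3.0557]
AᵀP(A−BK) = [3.7959 -2.4032; -2.4032 1.6233]
P' = Q + AᵀP(A−BK) = [13.7959 -0.9032; -0.9032 1.8733]
tr(P') = 15.6692

15.6692


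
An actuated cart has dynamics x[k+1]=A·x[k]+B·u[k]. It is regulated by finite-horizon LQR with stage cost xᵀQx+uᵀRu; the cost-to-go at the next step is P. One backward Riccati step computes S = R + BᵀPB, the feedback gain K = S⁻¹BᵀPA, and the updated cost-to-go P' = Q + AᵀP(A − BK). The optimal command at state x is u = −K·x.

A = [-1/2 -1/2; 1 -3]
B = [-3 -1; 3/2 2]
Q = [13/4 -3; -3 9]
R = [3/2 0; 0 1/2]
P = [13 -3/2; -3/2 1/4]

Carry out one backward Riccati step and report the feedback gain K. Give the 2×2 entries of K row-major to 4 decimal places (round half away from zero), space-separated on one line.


BᵀP = [-41.2500 4.8750; -16.0000 2.0000]
S = R + BᵀPB = [3/2 0; 0 1/2] + [131.0625 51.0000; 51.0000 20.0000] = [132.5625 51.0000; 51.0000 20.5000]
BᵀPA = [25.5000 6.0000; 10.0000 2.0000]
K = S⁻¹·BᵀPA = [0.1094 0.1802; 0.2156 -0.3508]
A−BK = [0.0438 -0.3101; 0.4047 -2.5688]
AᵀP(A−BK) = [0.0539 -0.0877; -0.0877 0.6203]
P' = Q + AᵀP(A−BK) = [3.3039 -3.0877; -3.0877 9.6203]
tr(P') = 12.9242

0.1094 0.1802 0.2156 -0.3508


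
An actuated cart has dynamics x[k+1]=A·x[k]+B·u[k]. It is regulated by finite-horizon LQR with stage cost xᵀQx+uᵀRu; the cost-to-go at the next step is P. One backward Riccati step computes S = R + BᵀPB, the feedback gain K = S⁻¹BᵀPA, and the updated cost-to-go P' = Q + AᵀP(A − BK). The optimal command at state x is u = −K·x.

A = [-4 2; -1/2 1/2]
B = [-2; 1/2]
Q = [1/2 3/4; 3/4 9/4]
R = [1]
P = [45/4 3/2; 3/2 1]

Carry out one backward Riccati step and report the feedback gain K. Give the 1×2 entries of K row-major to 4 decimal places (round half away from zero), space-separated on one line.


BᵀP = [-21.7500 -2.5000]
S = R + BᵀPB = [1] + [42.2500] = [43.2500]
BᵀPA = [88.2500 -44.7500]
K = S⁻¹·BᵀPA = [2.0405 -1.0347]
A−BK = [0.0809 -0.0694; -1.5202 1.0173]
AᵀP(A−BK) = [6.1792 -3.4393; -3.4393 1.9480]
P' = Q + AᵀP(A−BK) = [6.6792 -2.6893; -2.6893 4.1980]
tr(P') = 10.8772

2.0405 -1.0347


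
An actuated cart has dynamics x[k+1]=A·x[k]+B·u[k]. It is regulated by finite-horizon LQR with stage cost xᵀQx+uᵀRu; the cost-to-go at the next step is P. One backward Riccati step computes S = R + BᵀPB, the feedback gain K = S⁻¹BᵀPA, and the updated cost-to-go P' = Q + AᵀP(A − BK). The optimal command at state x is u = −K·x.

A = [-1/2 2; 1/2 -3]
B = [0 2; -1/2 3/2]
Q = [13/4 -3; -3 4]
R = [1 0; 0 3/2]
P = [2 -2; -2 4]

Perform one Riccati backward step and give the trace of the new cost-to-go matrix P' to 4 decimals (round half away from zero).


44.6146

BᵀP = [1.0000 -2.0000; 1.0000 2.0000]
S = R + BᵀPB = [1 0; 0 3/2] + [1.0000 -1.0000; -1.0000 5.0000] = [2.0000 -1.0000; -1.0000 6.5000]
BᵀPA = [-1.5000 8.0000; 0.5000 -4.0000]
K = S⁻¹·BᵀPA = [-0.7708 4.0000; -0.0417 0.0000]
A−BK = [-0.4167 2.0000; 0.1771 -1.0000]
AᵀP(A−BK) = [1.3646 -7.0000; -7.0000 36.0000]
P' = Q + AᵀP(A−BK) = [4.6146 -10.0000; -10.0000 40.0000]
tr(P') = 44.6146


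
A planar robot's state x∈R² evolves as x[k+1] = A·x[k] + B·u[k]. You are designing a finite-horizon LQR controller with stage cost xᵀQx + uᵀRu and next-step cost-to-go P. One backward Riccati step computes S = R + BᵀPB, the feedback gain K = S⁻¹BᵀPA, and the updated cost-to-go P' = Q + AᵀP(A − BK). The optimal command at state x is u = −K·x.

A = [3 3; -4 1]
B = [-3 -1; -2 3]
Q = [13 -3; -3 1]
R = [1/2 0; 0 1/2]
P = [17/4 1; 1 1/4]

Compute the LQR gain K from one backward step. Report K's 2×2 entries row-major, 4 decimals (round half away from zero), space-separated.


BᵀP = [-14.7500 -3.5000; -1.2500 -0.2500]
S = R + BᵀPB = [1/2 0; 0 1/2] + [51.2500 4.2500; 4.2500 0.5000] = [51.7500 4.2500; 4.2500 1.0000]
BᵀPA = [-30.2500 -47.7500; -2.7500 -4.0000]
K = S⁻¹·BᵀPA = [-0.5510 -0.9128; -0.4082 -0.1206]
A−BK = [0.9388 0.1410; -3.8776 -0.4638]
AᵀP(A−BK) = [0.4592 0.3061; 0.3061 0.4314]
P' = Q + AᵀP(A−BK) = [13.4592 -2.6939; -2.6939 1.4314]
tr(P') = 14.8905

-0.5510 -0.9128 -0.4082 -0.1206


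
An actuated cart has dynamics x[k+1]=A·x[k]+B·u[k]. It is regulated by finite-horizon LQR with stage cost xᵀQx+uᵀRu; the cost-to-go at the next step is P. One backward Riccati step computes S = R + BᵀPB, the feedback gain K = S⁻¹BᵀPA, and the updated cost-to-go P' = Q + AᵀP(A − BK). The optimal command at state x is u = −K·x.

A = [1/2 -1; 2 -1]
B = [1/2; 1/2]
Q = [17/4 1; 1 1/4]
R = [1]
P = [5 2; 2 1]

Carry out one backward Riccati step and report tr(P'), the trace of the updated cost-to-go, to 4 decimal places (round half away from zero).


BᵀP = [3.5000 1.5000]
S = R + BᵀPB = [1] + [2.5000] = [3.5000]
BᵀPA = [4.7500 -5.0000]
K = S⁻¹·BᵀPA = [1.3571 -1.4286]
A−BK = [-0.1786 -0.2857; 1.3214 -0.2857]
AᵀP(A−BK) = [2.8036 -2.7143; -2.7143 2.8571]
P' = Q + AᵀP(A−BK) = [7.0536 -1.7143; -1.7143 3.1071]
tr(P') = 10.1607

10.1607


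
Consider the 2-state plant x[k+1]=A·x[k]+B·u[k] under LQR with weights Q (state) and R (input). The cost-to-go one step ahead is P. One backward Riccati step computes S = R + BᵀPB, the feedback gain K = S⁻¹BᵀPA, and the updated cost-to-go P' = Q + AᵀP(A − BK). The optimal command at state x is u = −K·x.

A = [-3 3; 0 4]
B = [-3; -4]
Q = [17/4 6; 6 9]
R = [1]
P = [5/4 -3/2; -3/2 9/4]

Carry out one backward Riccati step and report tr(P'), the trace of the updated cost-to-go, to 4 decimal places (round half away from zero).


BᵀP = [2.2500 -4.5000]
S = R + BᵀPB = [1] + [11.2500] = [12.2500]
BᵀPA = [-6.7500 -11.2500]
K = S⁻¹·BᵀPA = [-0.5510 -0.9184]
A−BK = [-4.6531 0.2449; -2.2041 0.3265]
AᵀP(A−BK) = [7.5306 0.5510; 0.5510 0.9184]
P' = Q + AᵀP(A−BK) = [11.7806 6.5510; 6.5510 9.9184]
tr(P') = 21.6990

21.6990


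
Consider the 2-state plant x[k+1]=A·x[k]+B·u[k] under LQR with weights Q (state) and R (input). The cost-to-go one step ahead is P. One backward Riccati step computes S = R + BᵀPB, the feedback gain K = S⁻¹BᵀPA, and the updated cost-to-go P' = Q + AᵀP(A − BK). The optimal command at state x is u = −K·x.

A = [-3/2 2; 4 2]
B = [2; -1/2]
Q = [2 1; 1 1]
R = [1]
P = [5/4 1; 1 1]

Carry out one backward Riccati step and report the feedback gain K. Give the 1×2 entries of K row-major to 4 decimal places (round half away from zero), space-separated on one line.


0.7059 1.6471

BᵀP = [2.0000 1.5000]
S = R + BᵀPB = [1] + [3.2500] = [4.2500]
BᵀPA = [3.0000 7.0000]
K = S⁻¹·BᵀPA = [0.7059 1.6471]
A−BK = [-2.9118 -1.2941; 4.3529 2.8235]
AᵀP(A−BK) = [4.6949 4.3088; 4.3088 5.4706]
P' = Q + AᵀP(A−BK) = [6.6949 5.3088; 5.3088 6.4706]
tr(P') = 13.1654


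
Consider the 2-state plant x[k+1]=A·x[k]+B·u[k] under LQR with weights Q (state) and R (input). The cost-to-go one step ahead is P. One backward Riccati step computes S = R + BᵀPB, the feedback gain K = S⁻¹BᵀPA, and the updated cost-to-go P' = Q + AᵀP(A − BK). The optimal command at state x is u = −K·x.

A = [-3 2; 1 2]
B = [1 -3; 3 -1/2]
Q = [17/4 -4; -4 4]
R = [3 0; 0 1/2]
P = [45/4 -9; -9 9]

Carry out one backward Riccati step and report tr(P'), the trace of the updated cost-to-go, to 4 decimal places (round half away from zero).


BᵀP = [-15.7500 18.0000; -29.2500 22.5000]
S = R + BᵀPB = [3 0; 0 1/2] + [38.2500 38.2500; 38.2500 76.5000] = [41.2500 38.2500; 38.2500 77.0000]
BᵀPA = [65.2500 4.5000; 110.2500 -13.5000]
K = S⁻¹·BᵀPA = [0.4712 0.5037; 1.1978 -0.4255]
A−BK = [0.1221 0.2198; 0.1854 0.2762]
AᵀP(A−BK) = [1.4529 0.5496; 0.5496 0.9889]
P' = Q + AᵀP(A−BK) = [5.7029 -3.4504; -3.4504 4.9889]
tr(P') = 10.6918

10.6918


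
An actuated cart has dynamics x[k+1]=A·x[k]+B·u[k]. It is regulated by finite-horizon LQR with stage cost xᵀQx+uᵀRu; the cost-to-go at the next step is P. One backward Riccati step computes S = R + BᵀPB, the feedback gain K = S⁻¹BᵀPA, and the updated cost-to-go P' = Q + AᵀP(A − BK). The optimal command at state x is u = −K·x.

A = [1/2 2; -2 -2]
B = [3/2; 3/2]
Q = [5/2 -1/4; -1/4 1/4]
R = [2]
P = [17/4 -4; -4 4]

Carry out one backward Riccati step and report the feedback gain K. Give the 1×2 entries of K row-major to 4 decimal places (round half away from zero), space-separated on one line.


BᵀP = [0.3750 0.0000]
S = R + BᵀPB = [2] + [0.5625] = [2.5625]
BᵀPA = [0.1875 0.7500]
K = S⁻¹·BᵀPA = [0.0732 0.2927]
A−BK = [0.3902 1.5610; -2.1098 -2.4390]
AᵀP(A−BK) = [25.0488 40.1951; 40.1951 64.7805]
P' = Q + AᵀP(A−BK) = [27.5488 39.9451; 39.9451 65.0305]
tr(P') = 92.5793

0.0732 0.2927


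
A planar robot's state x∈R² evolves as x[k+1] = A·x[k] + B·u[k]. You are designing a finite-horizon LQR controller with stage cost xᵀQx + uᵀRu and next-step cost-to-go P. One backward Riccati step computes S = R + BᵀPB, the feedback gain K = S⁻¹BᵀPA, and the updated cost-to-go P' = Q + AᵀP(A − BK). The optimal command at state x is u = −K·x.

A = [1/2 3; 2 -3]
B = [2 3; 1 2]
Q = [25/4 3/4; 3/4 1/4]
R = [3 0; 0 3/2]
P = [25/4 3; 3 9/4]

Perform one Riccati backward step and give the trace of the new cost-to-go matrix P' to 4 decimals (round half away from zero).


BᵀP = [15.5000 8.2500; 24.7500 13.5000]
S = R + BᵀPB = [3 0; 0 3/2] + [39.2500 63.0000; 63.0000 101.2500] = [42.2500 63.0000; 63.0000 102.7500]
BᵀPA = [24.2500 21.7500; 39.3750 33.7500]
K = S⁻¹·BᵀPA = [0.0297 0.2917; 0.3650 0.1496]
A−BK = [-0.6544 1.9678; 1.2403 -3.5909]
AᵀP(A−BK) = [1.4703 -3.5898; -3.5898 11.1060]
P' = Q + AᵀP(A−BK) = [7.7203 -2.8398; -2.8398 11.3560]
tr(P') = 19.0764

19.0764


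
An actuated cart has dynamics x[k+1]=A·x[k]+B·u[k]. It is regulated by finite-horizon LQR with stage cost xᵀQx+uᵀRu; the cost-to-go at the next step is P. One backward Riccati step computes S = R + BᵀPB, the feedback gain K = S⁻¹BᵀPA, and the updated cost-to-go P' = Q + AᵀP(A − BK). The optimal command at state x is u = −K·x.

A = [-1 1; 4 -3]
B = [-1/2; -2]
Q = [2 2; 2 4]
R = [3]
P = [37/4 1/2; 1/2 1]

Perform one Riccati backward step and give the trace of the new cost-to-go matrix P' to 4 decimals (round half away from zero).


41.2727

BᵀP = [-5.6250 -2.2500]
S = R + BᵀPB = [3] + [7.3125] = [10.3125]
BᵀPA = [-3.3750 1.1250]
K = S⁻¹·BᵀPA = [-0.3273 0.1091]
A−BK = [-1.1636 1.0545; 3.3455 -2.7818]
AᵀP(A−BK) = [20.1455 -17.3818; -17.3818 15.1273]
P' = Q + AᵀP(A−BK) = [22.1455 -15.3818; -15.3818 19.1273]
tr(P') = 41.2727


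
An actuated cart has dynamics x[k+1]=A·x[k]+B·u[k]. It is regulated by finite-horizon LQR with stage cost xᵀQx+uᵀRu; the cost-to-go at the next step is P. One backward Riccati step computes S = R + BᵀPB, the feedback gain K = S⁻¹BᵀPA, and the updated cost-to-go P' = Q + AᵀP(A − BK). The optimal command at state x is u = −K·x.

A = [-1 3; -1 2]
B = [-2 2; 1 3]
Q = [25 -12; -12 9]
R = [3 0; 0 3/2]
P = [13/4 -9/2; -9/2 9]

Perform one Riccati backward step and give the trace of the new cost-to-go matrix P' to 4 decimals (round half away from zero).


36.0385

BᵀP = [-11.0000 18.0000; -7.0000 18.0000]
S = R + BᵀPB = [3 0; 0 3/2] + [40.0000 32.0000; 32.0000 40.0000] = [43.0000 32.0000; 32.0000 41.5000]
BᵀPA = [-7.0000 3.0000; -11.0000 15.0000]
K = S⁻¹·BᵀPA = [0.0809 -0.4675; -0.3274 0.7219]
A−BK = [-0.1834 0.6213; -0.0986 0.3018]
AᵀP(A−BK) = [0.2145 -0.5814; -0.5814 1.8240]
P' = Q + AᵀP(A−BK) = [25.2145 -12.5814; -12.5814 10.8240]
tr(P') = 36.0385


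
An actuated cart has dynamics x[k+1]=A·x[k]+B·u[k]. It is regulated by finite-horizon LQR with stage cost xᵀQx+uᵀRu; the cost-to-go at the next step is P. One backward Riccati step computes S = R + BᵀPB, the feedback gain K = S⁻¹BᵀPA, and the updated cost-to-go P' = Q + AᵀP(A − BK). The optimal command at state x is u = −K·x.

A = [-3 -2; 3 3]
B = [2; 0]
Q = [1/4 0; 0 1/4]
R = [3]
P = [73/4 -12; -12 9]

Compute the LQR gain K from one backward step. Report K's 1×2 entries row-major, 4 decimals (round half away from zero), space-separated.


BᵀP = [36.5000 -24.0000]
S = R + BᵀPB = [3] + [73.0000] = [76.0000]
BᵀPA = [-181.5000 -145.0000]
K = S⁻¹·BᵀPA = [-2.3882 -1.9079]
A−BK = [1.7763 1.8158; 3.0000 3.0000]
AᵀP(A−BK) = [27.7993 24.2171; 24.2171 21.3553]
P' = Q + AᵀP(A−BK) = [28.0493 24.2171; 24.2171 21.6053]
tr(P') = 49.6546

-2.3882 -1.9079


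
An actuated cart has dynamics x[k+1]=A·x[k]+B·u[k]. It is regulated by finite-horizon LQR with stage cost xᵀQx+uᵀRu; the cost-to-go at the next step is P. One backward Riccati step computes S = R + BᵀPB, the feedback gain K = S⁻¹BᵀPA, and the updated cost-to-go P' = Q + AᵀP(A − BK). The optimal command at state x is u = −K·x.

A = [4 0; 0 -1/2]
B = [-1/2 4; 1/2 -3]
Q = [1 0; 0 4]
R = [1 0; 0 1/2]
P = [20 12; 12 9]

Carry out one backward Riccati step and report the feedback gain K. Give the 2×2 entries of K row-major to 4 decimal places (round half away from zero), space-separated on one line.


1.6893 -0.2893 1.7218 -0.1218

BᵀP = [-4.0000 -1.5000; 44.0000 21.0000]
S = R + BᵀPB = [1 0; 0 1/2] + [1.2500 -11.5000; -11.5000 113.0000] = [2.2500 -11.5000; -11.5000 113.5000]
BᵀPA = [-16.0000 0.7500; 176.0000 -10.5000]
K = S⁻¹·BᵀPA = [1.6893 -0.2893; 1.7218 -0.1218]
A−BK = [-2.0426 0.3426; 4.3208 -0.7208]
AᵀP(A−BK) = [43.9878 -7.1878; -7.1878 1.1878]
P' = Q + AᵀP(A−BK) = [44.9878 -7.1878; -7.1878 5.1878]
tr(P') = 50.1756


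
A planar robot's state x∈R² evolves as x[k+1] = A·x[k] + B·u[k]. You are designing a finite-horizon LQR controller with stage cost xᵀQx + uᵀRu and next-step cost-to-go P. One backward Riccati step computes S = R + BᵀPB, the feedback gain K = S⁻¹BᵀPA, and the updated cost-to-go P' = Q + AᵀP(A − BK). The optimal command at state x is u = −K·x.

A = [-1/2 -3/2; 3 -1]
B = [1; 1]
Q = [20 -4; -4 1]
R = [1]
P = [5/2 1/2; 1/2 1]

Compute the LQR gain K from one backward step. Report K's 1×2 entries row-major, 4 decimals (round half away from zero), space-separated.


BᵀP = [3.0000 1.5000]
S = R + BᵀPB = [1] + [4.5000] = [5.5000]
BᵀPA = [3.0000 -6.0000]
K = S⁻¹·BᵀPA = [0.5455 -1.0909]
A−BK = [-1.0455 -0.4091; 2.4545 0.0909]
AᵀP(A−BK) = [6.4886 0.1477; 0.1477 1.5795]
P' = Q + AᵀP(A−BK) = [26.4886 -3.8523; -3.8523 2.5795]
tr(P') = 29.0682

0.5455 -1.0909


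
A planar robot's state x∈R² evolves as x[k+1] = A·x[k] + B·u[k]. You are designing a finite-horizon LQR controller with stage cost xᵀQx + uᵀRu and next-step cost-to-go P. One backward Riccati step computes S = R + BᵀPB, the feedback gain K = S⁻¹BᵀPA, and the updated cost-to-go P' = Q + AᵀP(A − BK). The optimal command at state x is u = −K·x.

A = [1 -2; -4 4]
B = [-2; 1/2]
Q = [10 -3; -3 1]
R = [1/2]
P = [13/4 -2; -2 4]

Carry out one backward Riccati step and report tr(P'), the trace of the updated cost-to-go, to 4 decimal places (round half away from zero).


BᵀP = [-7.5000 6.0000]
S = R + BᵀPB = [1/2] + [18.0000] = [18.5000]
BᵀPA = [-31.5000 39.0000]
K = S⁻¹·BᵀPA = [-1.7027 2.1081]
A−BK = [-2.4054 2.2162; -3.1486 2.9459]
AᵀP(A−BK) = [29.6149 -28.0946; -28.0946 26.7838]
P' = Q + AᵀP(A−BK) = [39.6149 -31.0946; -31.0946 27.7838]
tr(P') = 67.3986

67.3986


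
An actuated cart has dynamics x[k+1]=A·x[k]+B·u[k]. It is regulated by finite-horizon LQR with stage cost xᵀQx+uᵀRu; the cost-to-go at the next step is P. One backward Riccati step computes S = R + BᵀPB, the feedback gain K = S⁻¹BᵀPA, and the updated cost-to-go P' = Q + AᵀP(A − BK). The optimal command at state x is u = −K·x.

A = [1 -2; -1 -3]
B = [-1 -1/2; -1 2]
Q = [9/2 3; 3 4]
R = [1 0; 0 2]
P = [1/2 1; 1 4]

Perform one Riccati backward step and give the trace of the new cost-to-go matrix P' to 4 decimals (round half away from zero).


BᵀP = [-1.5000 -5.0000; 1.7500 7.5000]
S = R + BᵀPB = [1 0; 0 2] + [6.5000 -9.2500; -9.2500 14.1250] = [7.5000 -9.2500; -9.2500 16.1250]
BᵀPA = [3.5000 18.0000; -5.7500 -26.0000]
K = S⁻¹·BᵀPA = [0.0919 1.4064; -0.3039 -0.8057]
A−BK = [0.9399 -0.9965; -0.3004 0.0177]
AᵀP(A−BK) = [0.4311 0.4452; 0.4452 3.7385]
P' = Q + AᵀP(A−BK) = [4.9311 3.4452; 3.4452 7.7385]
tr(P') = 12.6696

12.6696


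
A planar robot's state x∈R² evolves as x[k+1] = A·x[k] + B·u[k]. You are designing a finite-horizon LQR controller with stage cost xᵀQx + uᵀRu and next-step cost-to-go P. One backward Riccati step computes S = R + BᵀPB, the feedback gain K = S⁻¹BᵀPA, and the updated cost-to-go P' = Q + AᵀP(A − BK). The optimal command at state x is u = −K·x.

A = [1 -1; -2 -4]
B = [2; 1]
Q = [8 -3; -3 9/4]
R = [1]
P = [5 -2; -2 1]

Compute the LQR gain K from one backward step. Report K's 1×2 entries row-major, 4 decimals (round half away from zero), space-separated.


BᵀP = [8.0000 -3.0000]
S = R + BᵀPB = [1] + [13.0000] = [14.0000]
BᵀPA = [14.0000 4.0000]
K = S⁻¹·BᵀPA = [1.0000 0.2857]
A−BK = [-1.0000 -1.5714; -3.0000 -4.2857]
AᵀP(A−BK) = [3.0000 3.0000; 3.0000 3.8571]
P' = Q + AᵀP(A−BK) = [11.0000 0.0000; 0.0000 6.1071]
tr(P') = 17.1071

1.0000 0.2857


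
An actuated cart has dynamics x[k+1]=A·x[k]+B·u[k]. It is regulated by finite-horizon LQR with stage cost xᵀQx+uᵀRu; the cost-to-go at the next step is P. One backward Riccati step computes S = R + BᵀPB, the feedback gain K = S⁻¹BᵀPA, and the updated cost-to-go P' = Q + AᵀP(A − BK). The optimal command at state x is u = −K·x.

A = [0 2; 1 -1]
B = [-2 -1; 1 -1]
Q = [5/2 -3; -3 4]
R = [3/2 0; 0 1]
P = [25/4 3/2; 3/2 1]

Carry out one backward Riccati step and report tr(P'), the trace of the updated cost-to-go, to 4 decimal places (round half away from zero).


BᵀP = [-11.0000 -2.0000; -7.7500 -2.5000]
S = R + BᵀPB = [3/2 0; 0 1] + [20.0000 13.0000; 13.0000 10.2500] = [21.5000 13.0000; 13.0000 11.2500]
BᵀPA = [-2.0000 -20.0000; -2.5000 -13.0000]
K = S⁻¹·BᵀPA = [0.1372 -0.7684; -0.3808 -0.2676]
A−BK = [-0.1063 0.1955; 0.4820 -0.4991]
AᵀP(A−BK) = [0.3225 -0.2058; -0.2058 1.1527]
P' = Q + AᵀP(A−BK) = [2.8225 -3.2058; -3.2058 5.1527]
tr(P') = 7.9751

7.9751


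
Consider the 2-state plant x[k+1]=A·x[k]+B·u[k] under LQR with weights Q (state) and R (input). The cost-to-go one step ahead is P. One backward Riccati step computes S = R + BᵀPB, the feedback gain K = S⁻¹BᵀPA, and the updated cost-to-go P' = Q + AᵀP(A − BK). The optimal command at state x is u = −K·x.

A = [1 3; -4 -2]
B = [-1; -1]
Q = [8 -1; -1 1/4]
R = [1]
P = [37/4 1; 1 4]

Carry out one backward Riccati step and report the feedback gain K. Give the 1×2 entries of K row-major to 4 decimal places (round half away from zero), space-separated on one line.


0.6000 -1.2769

BᵀP = [-10.2500 -5.0000]
S = R + BᵀPB = [1] + [15.2500] = [16.2500]
BᵀPA = [9.7500 -20.7500]
K = S⁻¹·BᵀPA = [0.6000 -1.2769]
A−BK = [1.6000 1.7231; -3.4000 -3.2769]
AᵀP(A−BK) = [59.4000 58.2000; 58.2000 60.7538]
P' = Q + AᵀP(A−BK) = [67.4000 57.2000; 57.2000 61.0038]
tr(P') = 128.4038


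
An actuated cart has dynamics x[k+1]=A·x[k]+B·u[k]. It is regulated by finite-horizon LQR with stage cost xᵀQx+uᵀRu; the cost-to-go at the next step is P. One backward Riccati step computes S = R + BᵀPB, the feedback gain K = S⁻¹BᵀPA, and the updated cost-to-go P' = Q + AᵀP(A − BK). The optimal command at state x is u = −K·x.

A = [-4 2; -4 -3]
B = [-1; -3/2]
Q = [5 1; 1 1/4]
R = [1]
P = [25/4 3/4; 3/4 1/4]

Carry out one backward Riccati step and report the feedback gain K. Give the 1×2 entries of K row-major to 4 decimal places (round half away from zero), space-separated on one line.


3.3789 -1.1304

BᵀP = [-7.3750 -1.1250]
S = R + BᵀPB = [1] + [9.0625] = [10.0625]
BᵀPA = [34.0000 -11.3750]
K = S⁻¹·BᵀPA = [3.3789 -1.1304]
A−BK = [-0.6211 0.8696; 1.0683 -4.6957]
AᵀP(A−BK) = [13.1180 -5.5652; -5.5652 5.3913]
P' = Q + AᵀP(A−BK) = [18.1180 -4.5652; -4.5652 5.6413]
tr(P') = 23.7593


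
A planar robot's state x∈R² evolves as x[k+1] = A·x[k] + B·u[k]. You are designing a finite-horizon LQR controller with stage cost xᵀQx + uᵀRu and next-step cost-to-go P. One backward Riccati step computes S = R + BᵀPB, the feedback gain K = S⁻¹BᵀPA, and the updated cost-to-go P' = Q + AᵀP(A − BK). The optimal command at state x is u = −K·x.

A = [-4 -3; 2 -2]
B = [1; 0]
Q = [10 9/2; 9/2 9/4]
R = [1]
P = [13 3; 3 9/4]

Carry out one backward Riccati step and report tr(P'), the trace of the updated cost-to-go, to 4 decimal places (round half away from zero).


BᵀP = [13.0000 3.0000]
S = R + BᵀPB = [1] + [13.0000] = [14.0000]
BᵀPA = [-46.0000 -45.0000]
K = S⁻¹·BᵀPA = [-3.2857 -3.2143]
A−BK = [-0.7143 0.2143; 2.0000 -2.0000]
AᵀP(A−BK) = [17.8571 5.1429; 5.1429 17.3571]
P' = Q + AᵀP(A−BK) = [27.8571 9.6429; 9.6429 19.6071]
tr(P') = 47.4643

47.4643


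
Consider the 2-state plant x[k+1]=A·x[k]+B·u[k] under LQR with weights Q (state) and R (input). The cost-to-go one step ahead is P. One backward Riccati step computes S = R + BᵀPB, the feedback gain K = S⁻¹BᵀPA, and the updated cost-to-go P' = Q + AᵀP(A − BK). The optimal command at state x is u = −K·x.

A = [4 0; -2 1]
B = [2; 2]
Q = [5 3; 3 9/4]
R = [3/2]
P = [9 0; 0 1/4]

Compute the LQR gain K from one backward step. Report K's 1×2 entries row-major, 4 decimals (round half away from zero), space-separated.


BᵀP = [18.0000 0.5000]
S = R + BᵀPB = [3/2] + [37.0000] = [38.5000]
BᵀPA = [71.0000 0.5000]
K = S⁻¹·BᵀPA = [1.8442 0.0130]
A−BK = [0.3117 -0.0260; -5.6883 0.9740]
AᵀP(A−BK) = [14.0649 -1.4221; -1.4221 0.2435]
P' = Q + AᵀP(A−BK) = [19.0649 1.5779; 1.5779 2.4935]
tr(P') = 21.5584

1.8442 0.0130


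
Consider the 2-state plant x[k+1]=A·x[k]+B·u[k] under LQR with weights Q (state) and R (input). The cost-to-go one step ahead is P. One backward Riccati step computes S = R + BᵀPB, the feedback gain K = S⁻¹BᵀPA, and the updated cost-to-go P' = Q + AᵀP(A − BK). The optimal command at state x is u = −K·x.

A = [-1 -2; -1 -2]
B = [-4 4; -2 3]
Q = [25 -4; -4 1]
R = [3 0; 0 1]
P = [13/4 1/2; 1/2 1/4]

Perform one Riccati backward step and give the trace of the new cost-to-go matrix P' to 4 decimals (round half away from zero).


BᵀP = [-14.0000 -2.5000; 14.5000 2.7500]
S = R + BᵀPB = [3 0; 0 1] + [61.0000 -63.5000; -63.5000 66.2500] = [64.0000 -63.5000; -63.5000 67.2500]
BᵀPA = [16.5000 33.0000; -17.2500 -34.5000]
K = S⁻¹·BᵀPA = [0.0524 0.1049; -0.2070 -0.4140]
A−BK = [0.0377 0.0754; -0.2741 -0.5483]
AᵀP(A−BK) = [0.0642 0.1283; 0.1283 0.2567]
P' = Q + AᵀP(A−BK) = [25.0642 -3.8717; -3.8717 1.2567]
tr(P') = 26.3208

26.3208


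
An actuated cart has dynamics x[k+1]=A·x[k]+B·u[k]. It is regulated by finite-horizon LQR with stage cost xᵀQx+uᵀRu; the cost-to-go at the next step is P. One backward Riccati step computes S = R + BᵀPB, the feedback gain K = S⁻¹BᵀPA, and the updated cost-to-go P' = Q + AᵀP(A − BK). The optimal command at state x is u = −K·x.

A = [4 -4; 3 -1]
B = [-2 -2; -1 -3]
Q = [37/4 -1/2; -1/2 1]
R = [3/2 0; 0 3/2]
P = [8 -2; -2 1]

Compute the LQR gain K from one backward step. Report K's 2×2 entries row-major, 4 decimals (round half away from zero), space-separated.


-1.2882 1.8530 -0.6770 0.2050

BᵀP = [-14.0000 3.0000; -10.0000 1.0000]
S = R + BᵀPB = [3/2 0; 0 3/2] + [25.0000 19.0000; 19.0000 17.0000] = [26.5000 19.0000; 19.0000 18.5000]
BᵀPA = [-47.0000 53.0000; -37.0000 39.0000]
K = S⁻¹·BᵀPA = [-1.2882 1.8530; -0.6770 0.2050]
A−BK = [0.0696 0.1161; -0.3191 1.4681]
AᵀP(A−BK) = [3.4062 -4.3230; -4.3230 6.7950]
P' = Q + AᵀP(A−BK) = [12.6562 -4.8230; -4.8230 7.7950]
tr(P') = 20.4512


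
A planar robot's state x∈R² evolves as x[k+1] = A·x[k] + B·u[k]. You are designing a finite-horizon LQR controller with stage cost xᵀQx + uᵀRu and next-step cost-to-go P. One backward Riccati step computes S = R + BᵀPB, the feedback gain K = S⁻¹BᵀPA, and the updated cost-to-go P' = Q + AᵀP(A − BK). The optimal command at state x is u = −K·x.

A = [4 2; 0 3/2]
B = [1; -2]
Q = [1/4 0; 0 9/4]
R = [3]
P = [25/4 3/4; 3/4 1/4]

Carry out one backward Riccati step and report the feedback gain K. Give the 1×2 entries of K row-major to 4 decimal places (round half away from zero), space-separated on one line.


BᵀP = [4.7500 0.2500]
S = R + BᵀPB = [3] + [4.2500] = [7.2500]
BᵀPA = [19.0000 9.8750]
K = S⁻¹·BᵀPA = [2.6207 1.3621]
A−BK = [1.3793 0.6379; 5.2414 4.2241]
AᵀP(A−BK) = [50.2069 28.6207; 28.6207 16.6121]
P' = Q + AᵀP(A−BK) = [50.4569 28.6207; 28.6207 18.8621]
tr(P') = 69.3190

2.6207 1.3621


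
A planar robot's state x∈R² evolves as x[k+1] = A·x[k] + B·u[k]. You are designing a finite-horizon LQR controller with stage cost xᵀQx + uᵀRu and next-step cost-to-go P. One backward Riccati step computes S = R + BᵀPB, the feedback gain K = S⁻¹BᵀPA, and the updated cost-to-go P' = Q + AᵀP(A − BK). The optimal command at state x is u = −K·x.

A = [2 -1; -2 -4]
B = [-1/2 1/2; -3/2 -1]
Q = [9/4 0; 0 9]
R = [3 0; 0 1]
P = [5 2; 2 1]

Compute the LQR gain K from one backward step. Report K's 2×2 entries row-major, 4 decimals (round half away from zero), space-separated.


BᵀP = [-5.5000 -2.5000; 0.5000 0.0000]
S = R + BᵀPB = [3 0; 0 1] + [6.5000 -0.2500; -0.2500 0.2500] = [9.5000 -0.2500; -0.2500 1.2500]
BᵀPA = [-6.0000 15.5000; 1.0000 -0.5000]
K = S⁻¹·BᵀPA = [-0.6138 1.6296; 0.6772 -0.0741]
A−BK = [1.3545 -0.1481; -2.2434 -1.6296]
AᵀP(A−BK) = [3.6402 -4.1481; -4.1481 11.7037]
P' = Q + AᵀP(A−BK) = [5.8902 -4.1481; -4.1481 20.7037]
tr(P') = 26.5939

-0.6138 1.6296 0.6772 -0.0741


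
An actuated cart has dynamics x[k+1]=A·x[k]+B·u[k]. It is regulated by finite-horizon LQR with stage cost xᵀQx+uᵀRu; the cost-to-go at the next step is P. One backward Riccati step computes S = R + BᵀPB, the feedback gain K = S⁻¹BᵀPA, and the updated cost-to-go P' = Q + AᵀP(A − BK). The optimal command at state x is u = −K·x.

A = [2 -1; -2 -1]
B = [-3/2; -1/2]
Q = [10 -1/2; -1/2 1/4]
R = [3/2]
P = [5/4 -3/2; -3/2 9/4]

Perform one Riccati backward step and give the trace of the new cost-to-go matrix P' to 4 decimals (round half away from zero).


29.0357

BᵀP = [-1.1250 1.1250]
S = R + BᵀPB = [3/2] + [1.1250] = [2.6250]
BᵀPA = [-4.5000 0.0000]
K = S⁻¹·BᵀPA = [-1.7143 0.0000]
A−BK = [-0.5714 -1.0000; -2.8571 -1.0000]
AᵀP(A−BK) = [18.2857 2.0000; 2.0000 0.5000]
P' = Q + AᵀP(A−BK) = [28.2857 1.5000; 1.5000 0.7500]
tr(P') = 29.0357


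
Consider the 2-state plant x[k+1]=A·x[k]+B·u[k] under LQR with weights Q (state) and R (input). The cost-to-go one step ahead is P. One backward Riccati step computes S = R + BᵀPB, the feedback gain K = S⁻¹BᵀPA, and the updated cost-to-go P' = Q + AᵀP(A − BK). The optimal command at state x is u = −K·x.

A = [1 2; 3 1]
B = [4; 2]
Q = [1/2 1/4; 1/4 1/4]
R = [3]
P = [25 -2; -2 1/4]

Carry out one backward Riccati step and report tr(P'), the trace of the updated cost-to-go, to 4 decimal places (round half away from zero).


BᵀP = [96.0000 -7.5000]
S = R + BᵀPB = [3] + [369.0000] = [372.0000]
BᵀPA = [73.5000 184.5000]
K = S⁻¹·BᵀPA = [0.1976 0.4960]
A−BK = [0.2097 0.0161; 2.6048 0.0081]
AᵀP(A−BK) = [0.7278 0.2964; 0.2964 0.7440]
P' = Q + AᵀP(A−BK) = [1.2278 0.5464; 0.5464 0.9940]
tr(P') = 2.2218

2.2218


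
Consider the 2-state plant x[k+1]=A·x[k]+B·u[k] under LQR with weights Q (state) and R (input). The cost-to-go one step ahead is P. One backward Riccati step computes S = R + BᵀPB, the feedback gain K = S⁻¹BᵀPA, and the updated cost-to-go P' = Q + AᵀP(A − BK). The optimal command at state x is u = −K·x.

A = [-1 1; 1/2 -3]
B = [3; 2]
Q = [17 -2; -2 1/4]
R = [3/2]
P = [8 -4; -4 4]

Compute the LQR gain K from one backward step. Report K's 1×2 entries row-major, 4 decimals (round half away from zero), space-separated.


BᵀP = [16.0000 -4.0000]
S = R + BᵀPB = [3/2] + [40.0000] = [41.5000]
BᵀPA = [-18.0000 28.0000]
K = S⁻¹·BᵀPA = [-0.4337 0.6747]
A−BK = [0.3012 -1.0241; 1.3675 -4.3494]
AᵀP(A−BK) = [5.1928 -15.8554; -15.8554 49.1084]
P' = Q + AᵀP(A−BK) = [22.1928 -17.8554; -17.8554 49.3584]
tr(P') = 71.5512

-0.4337 0.6747


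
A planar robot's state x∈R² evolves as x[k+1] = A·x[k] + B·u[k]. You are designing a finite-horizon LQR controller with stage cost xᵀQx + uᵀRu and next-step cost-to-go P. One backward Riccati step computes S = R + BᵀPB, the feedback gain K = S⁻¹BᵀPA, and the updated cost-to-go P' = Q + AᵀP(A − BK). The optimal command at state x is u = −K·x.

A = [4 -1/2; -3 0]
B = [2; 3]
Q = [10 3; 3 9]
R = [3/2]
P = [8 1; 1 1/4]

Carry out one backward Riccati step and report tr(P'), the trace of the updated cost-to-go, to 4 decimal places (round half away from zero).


29.2330

BᵀP = [19.0000 2.7500]
S = R + BᵀPB = [3/2] + [46.2500] = [47.7500]
BᵀPA = [67.7500 -9.5000]
K = S⁻¹·BᵀPA = [1.4188 -0.1990]
A−BK = [1.1623 -0.1021; -7.2565 0.5969]
AᵀP(A−BK) = [10.1230 -1.0209; -1.0209 0.1099]
P' = Q + AᵀP(A−BK) = [20.1230 1.9791; 1.9791 9.1099]
tr(P') = 29.2330


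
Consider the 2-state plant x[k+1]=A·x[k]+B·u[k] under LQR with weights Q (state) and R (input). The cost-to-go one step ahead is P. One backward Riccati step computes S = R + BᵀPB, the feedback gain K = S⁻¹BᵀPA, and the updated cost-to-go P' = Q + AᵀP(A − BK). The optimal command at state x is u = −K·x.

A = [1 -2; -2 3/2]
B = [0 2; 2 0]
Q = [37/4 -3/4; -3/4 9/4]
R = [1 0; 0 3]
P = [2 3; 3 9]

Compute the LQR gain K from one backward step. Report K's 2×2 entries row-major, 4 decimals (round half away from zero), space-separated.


BᵀP = [6.0000 18.0000; 4.0000 6.0000]
S = R + BᵀPB = [1 0; 0 3] + [36.0000 12.0000; 12.0000 8.0000] = [37.0000 12.0000; 12.0000 11.0000]
BᵀPA = [-30.0000 15.0000; -8.0000 1.0000]
K = S⁻¹·BᵀPA = [-0.8897 0.5817; 0.2433 -0.5437]
A−BK = [0.5133 -0.9125; -0.2205 0.3365]
AᵀP(A−BK) = [1.2548 -1.3973; -1.3973 2.0675]
P' = Q + AᵀP(A−BK) = [10.5048 -2.1473; -2.1473 4.3175]
tr(P') = 14.8222

-0.8897 0.5817 0.2433 -0.5437


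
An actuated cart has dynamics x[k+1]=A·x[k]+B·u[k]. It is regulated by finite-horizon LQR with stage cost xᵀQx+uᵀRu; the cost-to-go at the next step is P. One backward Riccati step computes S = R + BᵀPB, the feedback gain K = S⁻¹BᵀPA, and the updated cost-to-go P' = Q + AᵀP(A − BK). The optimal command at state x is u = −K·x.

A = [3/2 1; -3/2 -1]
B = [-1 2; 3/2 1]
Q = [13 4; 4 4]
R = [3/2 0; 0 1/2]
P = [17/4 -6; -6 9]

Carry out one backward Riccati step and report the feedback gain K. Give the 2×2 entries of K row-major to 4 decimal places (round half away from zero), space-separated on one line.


BᵀP = [-13.2500 19.5000; 2.5000 -3.0000]
S = R + BᵀPB = [3/2 0; 0 1/2] + [42.5000 -7.0000; -7.0000 2.0000] = [44.0000 -7.0000; -7.0000 2.5000]
BᵀPA = [-49.1250 -32.7500; 8.2500 5.5000]
K = S⁻¹·BᵀPA = [-1.0666 -0.7111; 0.3135 0.2090]
A−BK = [-0.1936 -0.1291; -0.2136 -0.1424]
AᵀP(A−BK) = [1.8293 1.2195; 1.2195 0.8130]
P' = Q + AᵀP(A−BK) = [14.8293 5.2195; 5.2195 4.8130]
tr(P') = 19.6423

-1.0666 -0.7111 0.3135 0.2090


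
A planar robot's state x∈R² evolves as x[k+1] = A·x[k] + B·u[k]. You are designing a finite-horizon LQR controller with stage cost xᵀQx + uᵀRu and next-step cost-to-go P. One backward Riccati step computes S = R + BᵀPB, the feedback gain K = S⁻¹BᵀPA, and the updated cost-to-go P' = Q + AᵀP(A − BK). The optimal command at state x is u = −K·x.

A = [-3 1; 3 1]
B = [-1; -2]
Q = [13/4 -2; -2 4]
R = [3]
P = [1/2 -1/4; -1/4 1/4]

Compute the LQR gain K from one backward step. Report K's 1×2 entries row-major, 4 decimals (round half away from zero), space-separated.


BᵀP = [0.0000 -0.2500]
S = R + BᵀPB = [3] + [0.5000] = [3.5000]
BᵀPA = [-0.7500 -0.2500]
K = S⁻¹·BᵀPA = [-0.2143 -0.0714]
A−BK = [-3.2143 0.9286; 2.5714 0.8571]
AᵀP(A−BK) = [11.0893 -0.8036; -0.8036 0.2321]
P' = Q + AᵀP(A−BK) = [14.3393 -2.8036; -2.8036 4.2321]
tr(P') = 18.5714

-0.2143 -0.0714


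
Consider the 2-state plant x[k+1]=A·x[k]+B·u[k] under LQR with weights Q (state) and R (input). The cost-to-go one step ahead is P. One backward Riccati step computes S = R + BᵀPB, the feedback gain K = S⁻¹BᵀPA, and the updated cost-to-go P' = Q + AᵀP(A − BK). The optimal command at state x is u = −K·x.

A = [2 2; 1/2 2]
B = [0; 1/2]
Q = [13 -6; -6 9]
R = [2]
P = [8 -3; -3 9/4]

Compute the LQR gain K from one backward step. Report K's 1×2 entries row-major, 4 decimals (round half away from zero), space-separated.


BᵀP = [-1.5000 1.1250]
S = R + BᵀPB = [2] + [0.5625] = [2.5625]
BᵀPA = [-2.4375 -0.7500]
K = S⁻¹·BᵀPA = [-0.9512 -0.2927]
A−BK = [2.0000 2.0000; 0.9756 2.1463]
AᵀP(A−BK) = [24.2439 18.5366; 18.5366 16.7805]
P' = Q + AᵀP(A−BK) = [37.2439 12.5366; 12.5366 25.7805]
tr(P') = 63.0244

-0.9512 -0.2927


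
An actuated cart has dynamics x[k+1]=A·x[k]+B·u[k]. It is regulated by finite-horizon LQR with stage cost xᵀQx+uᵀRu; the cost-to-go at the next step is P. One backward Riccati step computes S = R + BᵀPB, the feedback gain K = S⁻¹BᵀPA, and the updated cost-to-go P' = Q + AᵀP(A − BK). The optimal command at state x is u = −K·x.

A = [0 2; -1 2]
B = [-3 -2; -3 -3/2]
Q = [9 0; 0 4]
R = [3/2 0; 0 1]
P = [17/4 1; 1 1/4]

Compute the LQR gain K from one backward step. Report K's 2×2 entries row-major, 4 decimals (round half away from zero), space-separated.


BᵀP = [-15.7500 -3.7500; -10.0000 -2.3750]
S = R + BᵀPB = [3/2 0; 0 1] + [58.5000 37.1250; 37.1250 23.5625] = [60.0000 37.1250; 37.1250 24.5625]
BᵀPA = [3.7500 -39.0000; 2.3750 -24.7500]
K = S⁻¹·BᵀPA = [0.0412 -0.4094; 0.0344 -0.3888]
A−BK = [0.1924 -0.0059; -0.8247 0.1885]
AᵀP(A−BK) = [0.0137 -0.0412; -0.0412 0.4094]
P' = Q + AᵀP(A−BK) = [9.0137 -0.0412; -0.0412 4.4094]
tr(P') = 13.4232

0.0412 -0.4094 0.0344 -0.3888


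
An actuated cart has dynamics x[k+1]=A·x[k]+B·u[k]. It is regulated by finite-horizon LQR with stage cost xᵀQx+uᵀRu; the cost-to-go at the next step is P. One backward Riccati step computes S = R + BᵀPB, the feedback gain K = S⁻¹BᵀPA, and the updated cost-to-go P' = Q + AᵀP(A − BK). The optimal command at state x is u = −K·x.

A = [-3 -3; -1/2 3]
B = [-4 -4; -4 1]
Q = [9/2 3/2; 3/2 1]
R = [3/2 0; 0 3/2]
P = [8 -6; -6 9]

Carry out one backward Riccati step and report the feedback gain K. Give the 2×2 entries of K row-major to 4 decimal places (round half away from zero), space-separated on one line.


0.2463 -0.4391 0.4964 1.1892

BᵀP = [-8.0000 -12.0000; -38.0000 33.0000]
S = R + BᵀPB = [3/2 0; 0 3/2] + [80.0000 20.0000; 20.0000 185.0000] = [81.5000 20.0000; 20.0000 186.5000]
BᵀPA = [30.0000 -12.0000; 97.5000 213.0000]
K = S⁻¹·BᵀPA = [0.2463 -0.4391; 0.4964 1.1892]
A−BK = [-0.0293 0.0005; -0.0112 0.0546]
AᵀP(A−BK) = [0.4646 0.7272; 0.7272 2.4369]
P' = Q + AᵀP(A−BK) = [4.9646 2.2272; 2.2272 3.4369]
tr(P') = 8.4015


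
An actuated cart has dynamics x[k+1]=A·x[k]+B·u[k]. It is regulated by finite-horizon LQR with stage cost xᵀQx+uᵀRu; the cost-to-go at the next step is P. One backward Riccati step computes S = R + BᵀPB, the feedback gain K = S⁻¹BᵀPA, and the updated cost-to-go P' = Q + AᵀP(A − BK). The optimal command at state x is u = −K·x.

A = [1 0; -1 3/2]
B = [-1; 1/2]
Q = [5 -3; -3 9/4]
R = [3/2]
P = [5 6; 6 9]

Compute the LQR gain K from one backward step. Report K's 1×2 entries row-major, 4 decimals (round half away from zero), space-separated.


-0.1818 -0.8182

BᵀP = [-2.0000 -1.5000]
S = R + BᵀPB = [3/2] + [1.2500] = [2.7500]
BᵀPA = [-0.5000 -2.2500]
K = S⁻¹·BᵀPA = [-0.1818 -0.8182]
A−BK = [0.8182 -0.8182; -0.9091 1.9091]
AᵀP(A−BK) = [1.9091 -4.9091; -4.9091 18.4091]
P' = Q + AᵀP(A−BK) = [6.9091 -7.9091; -7.9091 20.6591]
tr(P') = 27.5682


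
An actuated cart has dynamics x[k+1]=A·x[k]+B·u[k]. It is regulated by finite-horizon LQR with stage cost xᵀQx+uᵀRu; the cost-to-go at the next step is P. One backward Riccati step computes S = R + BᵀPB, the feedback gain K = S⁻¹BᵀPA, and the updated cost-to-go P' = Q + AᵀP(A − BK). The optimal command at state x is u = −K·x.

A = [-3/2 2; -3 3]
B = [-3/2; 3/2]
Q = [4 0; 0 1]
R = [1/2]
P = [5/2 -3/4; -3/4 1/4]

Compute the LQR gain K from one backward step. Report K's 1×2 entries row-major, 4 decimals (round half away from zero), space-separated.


BᵀP = [-4.8750 1.5000]
S = R + BᵀPB = [1/2] + [9.5625] = [10.0625]
BᵀPA = [2.8125 -5.2500]
K = S⁻¹·BᵀPA = [0.2795 -0.5217]
A−BK = [-1.0807 1.2174; -3.4193 3.7826]
AᵀP(A−BK) = [0.3389 -0.4076; -0.4076 0.5109]
P' = Q + AᵀP(A−BK) = [4.3389 -0.4076; -0.4076 1.5109]
tr(P') = 5.8498

0.2795 -0.5217
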